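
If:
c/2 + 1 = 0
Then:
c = -2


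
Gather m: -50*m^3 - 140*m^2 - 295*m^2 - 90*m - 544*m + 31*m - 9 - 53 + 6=-50*m^3 - 435*m^2 - 603*m - 56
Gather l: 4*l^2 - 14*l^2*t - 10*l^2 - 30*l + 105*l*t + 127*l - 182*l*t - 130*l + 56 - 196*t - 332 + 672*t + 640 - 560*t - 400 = l^2*(-14*t - 6) + l*(-77*t - 33) - 84*t - 36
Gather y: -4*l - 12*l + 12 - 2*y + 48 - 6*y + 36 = -16*l - 8*y + 96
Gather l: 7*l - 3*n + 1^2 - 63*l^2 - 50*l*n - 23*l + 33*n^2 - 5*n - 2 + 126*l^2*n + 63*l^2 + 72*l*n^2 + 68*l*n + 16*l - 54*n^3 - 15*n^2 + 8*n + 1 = 126*l^2*n + l*(72*n^2 + 18*n) - 54*n^3 + 18*n^2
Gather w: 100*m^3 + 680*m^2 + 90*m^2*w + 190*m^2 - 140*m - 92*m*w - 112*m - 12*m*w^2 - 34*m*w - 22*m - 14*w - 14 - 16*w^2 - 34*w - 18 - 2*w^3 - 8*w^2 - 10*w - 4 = 100*m^3 + 870*m^2 - 274*m - 2*w^3 + w^2*(-12*m - 24) + w*(90*m^2 - 126*m - 58) - 36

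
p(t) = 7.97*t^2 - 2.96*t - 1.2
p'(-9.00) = -146.42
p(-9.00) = 671.01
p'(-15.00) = -242.06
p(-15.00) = 1836.45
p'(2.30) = 33.70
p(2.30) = 34.15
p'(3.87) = 58.73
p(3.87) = 106.71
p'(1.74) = 24.78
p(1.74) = 17.78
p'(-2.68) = -45.68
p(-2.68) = 63.98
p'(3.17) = 47.57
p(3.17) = 69.51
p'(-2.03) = -35.32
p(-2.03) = 37.65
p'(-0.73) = -14.60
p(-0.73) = 5.21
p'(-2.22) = -38.35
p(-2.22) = 44.65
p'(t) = 15.94*t - 2.96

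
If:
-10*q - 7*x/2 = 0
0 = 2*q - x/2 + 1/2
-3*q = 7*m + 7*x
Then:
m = -17/48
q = -7/48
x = 5/12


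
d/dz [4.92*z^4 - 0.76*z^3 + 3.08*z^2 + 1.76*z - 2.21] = 19.68*z^3 - 2.28*z^2 + 6.16*z + 1.76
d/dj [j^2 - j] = 2*j - 1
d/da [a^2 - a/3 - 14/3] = 2*a - 1/3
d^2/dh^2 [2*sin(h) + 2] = -2*sin(h)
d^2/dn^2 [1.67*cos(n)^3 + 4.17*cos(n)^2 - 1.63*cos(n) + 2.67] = 0.3775*cos(n) - 8.34*cos(2*n) - 3.7575*cos(3*n)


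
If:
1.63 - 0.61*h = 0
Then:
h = 2.67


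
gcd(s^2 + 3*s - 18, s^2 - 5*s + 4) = 1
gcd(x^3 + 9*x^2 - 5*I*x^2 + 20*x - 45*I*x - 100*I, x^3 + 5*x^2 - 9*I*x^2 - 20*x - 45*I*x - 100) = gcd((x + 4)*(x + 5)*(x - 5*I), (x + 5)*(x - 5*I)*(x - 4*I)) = x^2 + x*(5 - 5*I) - 25*I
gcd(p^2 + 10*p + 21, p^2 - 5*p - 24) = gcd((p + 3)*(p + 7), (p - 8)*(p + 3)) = p + 3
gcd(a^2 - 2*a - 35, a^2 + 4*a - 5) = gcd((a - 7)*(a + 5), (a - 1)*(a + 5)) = a + 5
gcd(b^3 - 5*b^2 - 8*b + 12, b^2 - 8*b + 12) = b - 6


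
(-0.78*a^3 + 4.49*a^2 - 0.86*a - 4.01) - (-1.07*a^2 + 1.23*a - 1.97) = -0.78*a^3 + 5.56*a^2 - 2.09*a - 2.04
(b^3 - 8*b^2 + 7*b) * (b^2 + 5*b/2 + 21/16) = b^5 - 11*b^4/2 - 187*b^3/16 + 7*b^2 + 147*b/16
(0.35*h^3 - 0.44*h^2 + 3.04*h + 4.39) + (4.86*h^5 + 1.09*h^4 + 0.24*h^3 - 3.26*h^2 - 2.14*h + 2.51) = 4.86*h^5 + 1.09*h^4 + 0.59*h^3 - 3.7*h^2 + 0.9*h + 6.9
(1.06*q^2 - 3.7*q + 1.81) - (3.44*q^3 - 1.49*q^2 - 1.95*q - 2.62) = -3.44*q^3 + 2.55*q^2 - 1.75*q + 4.43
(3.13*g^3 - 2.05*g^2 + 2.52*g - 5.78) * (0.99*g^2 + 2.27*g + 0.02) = 3.0987*g^5 + 5.0756*g^4 - 2.0961*g^3 - 0.0428000000000006*g^2 - 13.0702*g - 0.1156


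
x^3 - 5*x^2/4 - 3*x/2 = x*(x - 2)*(x + 3/4)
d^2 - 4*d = d*(d - 4)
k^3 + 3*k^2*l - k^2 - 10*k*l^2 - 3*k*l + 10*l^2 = (k - 1)*(k - 2*l)*(k + 5*l)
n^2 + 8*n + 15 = (n + 3)*(n + 5)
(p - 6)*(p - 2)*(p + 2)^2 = p^4 - 4*p^3 - 16*p^2 + 16*p + 48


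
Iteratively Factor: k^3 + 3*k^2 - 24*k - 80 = (k + 4)*(k^2 - k - 20) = (k - 5)*(k + 4)*(k + 4)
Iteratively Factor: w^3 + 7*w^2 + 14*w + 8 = (w + 1)*(w^2 + 6*w + 8) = (w + 1)*(w + 2)*(w + 4)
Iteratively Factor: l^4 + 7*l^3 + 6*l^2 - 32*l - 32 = (l + 4)*(l^3 + 3*l^2 - 6*l - 8) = (l - 2)*(l + 4)*(l^2 + 5*l + 4) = (l - 2)*(l + 4)^2*(l + 1)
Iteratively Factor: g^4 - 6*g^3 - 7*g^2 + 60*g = (g)*(g^3 - 6*g^2 - 7*g + 60) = g*(g + 3)*(g^2 - 9*g + 20) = g*(g - 5)*(g + 3)*(g - 4)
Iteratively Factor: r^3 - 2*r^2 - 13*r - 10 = (r + 2)*(r^2 - 4*r - 5) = (r + 1)*(r + 2)*(r - 5)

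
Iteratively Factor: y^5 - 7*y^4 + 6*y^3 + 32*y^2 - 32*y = (y - 4)*(y^4 - 3*y^3 - 6*y^2 + 8*y) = (y - 4)*(y + 2)*(y^3 - 5*y^2 + 4*y) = y*(y - 4)*(y + 2)*(y^2 - 5*y + 4) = y*(y - 4)*(y - 1)*(y + 2)*(y - 4)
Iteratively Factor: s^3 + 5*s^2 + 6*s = (s + 3)*(s^2 + 2*s) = s*(s + 3)*(s + 2)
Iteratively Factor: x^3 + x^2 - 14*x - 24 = (x + 3)*(x^2 - 2*x - 8) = (x - 4)*(x + 3)*(x + 2)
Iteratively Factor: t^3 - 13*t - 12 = (t - 4)*(t^2 + 4*t + 3) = (t - 4)*(t + 1)*(t + 3)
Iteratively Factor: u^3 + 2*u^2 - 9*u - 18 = (u - 3)*(u^2 + 5*u + 6) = (u - 3)*(u + 3)*(u + 2)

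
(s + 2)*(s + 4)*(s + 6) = s^3 + 12*s^2 + 44*s + 48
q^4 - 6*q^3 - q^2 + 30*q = q*(q - 5)*(q - 3)*(q + 2)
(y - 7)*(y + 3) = y^2 - 4*y - 21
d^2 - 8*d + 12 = (d - 6)*(d - 2)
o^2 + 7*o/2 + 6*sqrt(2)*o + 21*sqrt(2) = (o + 7/2)*(o + 6*sqrt(2))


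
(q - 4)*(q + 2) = q^2 - 2*q - 8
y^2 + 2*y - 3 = (y - 1)*(y + 3)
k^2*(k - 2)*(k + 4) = k^4 + 2*k^3 - 8*k^2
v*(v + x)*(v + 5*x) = v^3 + 6*v^2*x + 5*v*x^2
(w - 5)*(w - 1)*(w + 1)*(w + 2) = w^4 - 3*w^3 - 11*w^2 + 3*w + 10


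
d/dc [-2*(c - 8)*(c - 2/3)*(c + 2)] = -6*c^2 + 80*c/3 + 24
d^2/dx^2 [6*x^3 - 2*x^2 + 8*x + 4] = 36*x - 4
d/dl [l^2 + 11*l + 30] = 2*l + 11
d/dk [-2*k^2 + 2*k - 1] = 2 - 4*k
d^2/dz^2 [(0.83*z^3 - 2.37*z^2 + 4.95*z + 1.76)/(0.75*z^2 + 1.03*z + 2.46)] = (1.77635683940025e-15*z^4 + 7.928794*z^3 + 44.794224*z^2 - 16.501932*z - 56.529236)/(0.421875*z^6 + 1.738125*z^5 + 6.538275*z^4 + 12.494827*z^3 + 21.445542*z^2 + 18.699444*z + 14.886936)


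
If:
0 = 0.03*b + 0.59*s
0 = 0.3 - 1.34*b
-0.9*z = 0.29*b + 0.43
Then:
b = 0.22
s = -0.01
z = -0.55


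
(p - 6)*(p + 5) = p^2 - p - 30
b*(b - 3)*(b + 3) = b^3 - 9*b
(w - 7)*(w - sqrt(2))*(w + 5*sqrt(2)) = w^3 - 7*w^2 + 4*sqrt(2)*w^2 - 28*sqrt(2)*w - 10*w + 70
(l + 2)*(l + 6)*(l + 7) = l^3 + 15*l^2 + 68*l + 84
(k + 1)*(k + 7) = k^2 + 8*k + 7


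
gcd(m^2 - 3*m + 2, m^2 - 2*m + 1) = m - 1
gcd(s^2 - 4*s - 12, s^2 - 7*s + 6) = s - 6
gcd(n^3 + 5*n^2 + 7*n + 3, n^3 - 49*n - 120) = n + 3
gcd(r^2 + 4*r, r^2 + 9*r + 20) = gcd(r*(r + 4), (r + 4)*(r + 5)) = r + 4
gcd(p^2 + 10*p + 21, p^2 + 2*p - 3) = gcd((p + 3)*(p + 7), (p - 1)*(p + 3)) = p + 3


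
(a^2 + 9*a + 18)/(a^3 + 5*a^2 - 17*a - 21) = (a^2 + 9*a + 18)/(a^3 + 5*a^2 - 17*a - 21)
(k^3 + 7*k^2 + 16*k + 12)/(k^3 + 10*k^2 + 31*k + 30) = (k + 2)/(k + 5)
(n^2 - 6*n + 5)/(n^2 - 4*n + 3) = (n - 5)/(n - 3)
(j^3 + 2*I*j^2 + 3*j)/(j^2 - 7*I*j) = (j^2 + 2*I*j + 3)/(j - 7*I)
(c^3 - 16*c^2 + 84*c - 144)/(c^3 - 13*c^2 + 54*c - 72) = (c - 6)/(c - 3)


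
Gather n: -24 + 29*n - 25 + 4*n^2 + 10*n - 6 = 4*n^2 + 39*n - 55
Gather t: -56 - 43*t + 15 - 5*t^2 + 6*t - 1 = -5*t^2 - 37*t - 42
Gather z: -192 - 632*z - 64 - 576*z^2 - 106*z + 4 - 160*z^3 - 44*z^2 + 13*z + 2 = -160*z^3 - 620*z^2 - 725*z - 250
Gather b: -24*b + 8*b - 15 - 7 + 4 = -16*b - 18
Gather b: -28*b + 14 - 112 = -28*b - 98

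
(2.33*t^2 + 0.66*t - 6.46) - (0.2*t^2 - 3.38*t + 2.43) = 2.13*t^2 + 4.04*t - 8.89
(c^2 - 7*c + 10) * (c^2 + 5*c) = c^4 - 2*c^3 - 25*c^2 + 50*c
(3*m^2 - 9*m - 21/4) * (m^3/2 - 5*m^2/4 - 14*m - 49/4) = 3*m^5/2 - 33*m^4/4 - 267*m^3/8 + 1533*m^2/16 + 735*m/4 + 1029/16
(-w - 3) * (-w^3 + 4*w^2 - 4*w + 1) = w^4 - w^3 - 8*w^2 + 11*w - 3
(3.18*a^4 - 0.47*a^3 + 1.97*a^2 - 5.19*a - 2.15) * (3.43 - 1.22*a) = -3.8796*a^5 + 11.4808*a^4 - 4.0155*a^3 + 13.0889*a^2 - 15.1787*a - 7.3745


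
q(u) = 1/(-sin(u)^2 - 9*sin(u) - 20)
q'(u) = (2*sin(u)*cos(u) + 9*cos(u))/(-sin(u)^2 - 9*sin(u) - 20)^2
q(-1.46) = -0.08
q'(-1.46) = 0.01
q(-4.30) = -0.03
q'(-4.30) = -0.01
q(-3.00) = -0.05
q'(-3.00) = -0.02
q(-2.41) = -0.07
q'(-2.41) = -0.03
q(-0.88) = -0.07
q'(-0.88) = 0.03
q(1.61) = -0.03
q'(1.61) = -0.00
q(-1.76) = -0.08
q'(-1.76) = -0.01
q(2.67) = -0.04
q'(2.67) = -0.01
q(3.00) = -0.05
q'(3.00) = -0.02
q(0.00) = -0.05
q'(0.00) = 0.02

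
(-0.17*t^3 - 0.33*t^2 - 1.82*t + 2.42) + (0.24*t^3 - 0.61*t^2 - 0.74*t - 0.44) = 0.07*t^3 - 0.94*t^2 - 2.56*t + 1.98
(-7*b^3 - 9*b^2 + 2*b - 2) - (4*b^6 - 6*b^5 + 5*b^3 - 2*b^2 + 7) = -4*b^6 + 6*b^5 - 12*b^3 - 7*b^2 + 2*b - 9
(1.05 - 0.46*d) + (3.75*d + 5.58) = 3.29*d + 6.63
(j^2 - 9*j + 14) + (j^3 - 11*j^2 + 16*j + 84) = j^3 - 10*j^2 + 7*j + 98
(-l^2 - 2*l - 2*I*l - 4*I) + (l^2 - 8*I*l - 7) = -2*l - 10*I*l - 7 - 4*I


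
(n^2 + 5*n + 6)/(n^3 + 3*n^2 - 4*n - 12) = 1/(n - 2)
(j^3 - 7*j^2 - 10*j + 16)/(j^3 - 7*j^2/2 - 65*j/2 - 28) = 2*(j^2 + j - 2)/(2*j^2 + 9*j + 7)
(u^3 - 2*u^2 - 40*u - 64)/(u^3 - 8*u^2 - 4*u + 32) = (u + 4)/(u - 2)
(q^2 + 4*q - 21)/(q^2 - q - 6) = (q + 7)/(q + 2)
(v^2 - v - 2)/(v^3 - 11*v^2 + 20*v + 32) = (v - 2)/(v^2 - 12*v + 32)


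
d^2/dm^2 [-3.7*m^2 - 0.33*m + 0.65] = -7.40000000000000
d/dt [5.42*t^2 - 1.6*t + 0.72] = 10.84*t - 1.6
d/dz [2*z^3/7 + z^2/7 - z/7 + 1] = 6*z^2/7 + 2*z/7 - 1/7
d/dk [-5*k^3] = -15*k^2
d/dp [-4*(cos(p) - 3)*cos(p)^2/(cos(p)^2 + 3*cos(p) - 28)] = 4*(cos(p)^3 + 6*cos(p)^2 - 93*cos(p) + 168)*sin(p)*cos(p)/((cos(p) - 4)^2*(cos(p) + 7)^2)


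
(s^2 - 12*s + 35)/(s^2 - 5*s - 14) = (s - 5)/(s + 2)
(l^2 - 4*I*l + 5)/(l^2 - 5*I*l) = (l + I)/l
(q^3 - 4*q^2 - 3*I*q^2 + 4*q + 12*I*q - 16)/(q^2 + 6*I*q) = (q^3 - q^2*(4 + 3*I) + 4*q*(1 + 3*I) - 16)/(q*(q + 6*I))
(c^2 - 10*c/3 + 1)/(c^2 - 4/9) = 3*(3*c^2 - 10*c + 3)/(9*c^2 - 4)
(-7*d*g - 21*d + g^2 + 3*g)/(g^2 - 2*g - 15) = (-7*d + g)/(g - 5)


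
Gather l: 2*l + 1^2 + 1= 2*l + 2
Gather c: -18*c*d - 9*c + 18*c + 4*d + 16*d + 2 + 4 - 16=c*(9 - 18*d) + 20*d - 10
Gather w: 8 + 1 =9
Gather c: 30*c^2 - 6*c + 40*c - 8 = 30*c^2 + 34*c - 8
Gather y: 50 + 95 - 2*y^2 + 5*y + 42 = -2*y^2 + 5*y + 187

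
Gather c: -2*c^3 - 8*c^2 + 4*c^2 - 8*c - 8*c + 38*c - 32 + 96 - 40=-2*c^3 - 4*c^2 + 22*c + 24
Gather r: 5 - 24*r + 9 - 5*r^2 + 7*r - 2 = -5*r^2 - 17*r + 12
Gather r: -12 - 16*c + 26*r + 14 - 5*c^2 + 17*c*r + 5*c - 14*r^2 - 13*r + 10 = -5*c^2 - 11*c - 14*r^2 + r*(17*c + 13) + 12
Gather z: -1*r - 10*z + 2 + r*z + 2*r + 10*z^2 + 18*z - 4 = r + 10*z^2 + z*(r + 8) - 2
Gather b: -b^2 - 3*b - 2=-b^2 - 3*b - 2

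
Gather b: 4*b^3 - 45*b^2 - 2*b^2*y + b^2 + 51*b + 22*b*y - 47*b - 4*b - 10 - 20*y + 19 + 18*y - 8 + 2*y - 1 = 4*b^3 + b^2*(-2*y - 44) + 22*b*y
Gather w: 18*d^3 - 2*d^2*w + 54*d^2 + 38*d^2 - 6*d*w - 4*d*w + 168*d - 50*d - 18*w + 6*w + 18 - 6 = 18*d^3 + 92*d^2 + 118*d + w*(-2*d^2 - 10*d - 12) + 12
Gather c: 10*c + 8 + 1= 10*c + 9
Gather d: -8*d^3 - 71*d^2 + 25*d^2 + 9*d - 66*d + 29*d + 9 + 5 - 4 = -8*d^3 - 46*d^2 - 28*d + 10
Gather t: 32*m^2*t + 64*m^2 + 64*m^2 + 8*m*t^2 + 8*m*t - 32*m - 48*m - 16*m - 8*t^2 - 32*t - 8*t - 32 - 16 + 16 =128*m^2 - 96*m + t^2*(8*m - 8) + t*(32*m^2 + 8*m - 40) - 32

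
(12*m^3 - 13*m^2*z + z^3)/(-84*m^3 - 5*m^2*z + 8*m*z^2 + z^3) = (-m + z)/(7*m + z)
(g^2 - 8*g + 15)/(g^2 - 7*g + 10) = (g - 3)/(g - 2)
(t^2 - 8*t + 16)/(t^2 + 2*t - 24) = (t - 4)/(t + 6)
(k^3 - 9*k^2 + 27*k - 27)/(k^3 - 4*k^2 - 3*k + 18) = (k - 3)/(k + 2)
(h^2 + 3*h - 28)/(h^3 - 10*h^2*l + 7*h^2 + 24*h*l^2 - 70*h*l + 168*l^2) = (h - 4)/(h^2 - 10*h*l + 24*l^2)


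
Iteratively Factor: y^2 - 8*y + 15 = (y - 5)*(y - 3)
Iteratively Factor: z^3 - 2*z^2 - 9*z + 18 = (z - 2)*(z^2 - 9) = (z - 2)*(z + 3)*(z - 3)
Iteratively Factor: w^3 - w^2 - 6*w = (w)*(w^2 - w - 6) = w*(w + 2)*(w - 3)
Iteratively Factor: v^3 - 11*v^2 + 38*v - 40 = (v - 4)*(v^2 - 7*v + 10) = (v - 5)*(v - 4)*(v - 2)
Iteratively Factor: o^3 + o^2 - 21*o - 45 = (o + 3)*(o^2 - 2*o - 15) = (o - 5)*(o + 3)*(o + 3)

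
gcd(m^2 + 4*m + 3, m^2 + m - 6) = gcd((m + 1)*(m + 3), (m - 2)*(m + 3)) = m + 3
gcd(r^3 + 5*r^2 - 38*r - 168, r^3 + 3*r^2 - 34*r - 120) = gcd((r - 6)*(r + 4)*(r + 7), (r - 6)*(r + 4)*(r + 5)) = r^2 - 2*r - 24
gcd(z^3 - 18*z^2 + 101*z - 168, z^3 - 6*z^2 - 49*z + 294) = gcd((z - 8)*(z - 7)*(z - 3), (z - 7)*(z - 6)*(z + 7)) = z - 7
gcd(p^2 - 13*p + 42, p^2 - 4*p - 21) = p - 7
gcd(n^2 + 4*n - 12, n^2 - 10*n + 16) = n - 2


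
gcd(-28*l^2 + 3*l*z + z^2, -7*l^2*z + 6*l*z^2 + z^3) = 7*l + z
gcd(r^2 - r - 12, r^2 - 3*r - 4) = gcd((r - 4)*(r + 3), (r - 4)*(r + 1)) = r - 4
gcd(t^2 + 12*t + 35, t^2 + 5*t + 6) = 1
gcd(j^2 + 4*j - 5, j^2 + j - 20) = j + 5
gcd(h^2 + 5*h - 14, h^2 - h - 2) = h - 2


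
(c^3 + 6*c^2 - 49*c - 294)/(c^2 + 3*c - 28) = (c^2 - c - 42)/(c - 4)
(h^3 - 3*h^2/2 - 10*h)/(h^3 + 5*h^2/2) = (h - 4)/h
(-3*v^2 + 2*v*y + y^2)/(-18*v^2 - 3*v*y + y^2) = (-v + y)/(-6*v + y)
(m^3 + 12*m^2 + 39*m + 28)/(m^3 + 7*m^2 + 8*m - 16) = (m^2 + 8*m + 7)/(m^2 + 3*m - 4)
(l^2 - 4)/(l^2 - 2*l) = (l + 2)/l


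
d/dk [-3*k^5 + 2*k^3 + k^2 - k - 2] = -15*k^4 + 6*k^2 + 2*k - 1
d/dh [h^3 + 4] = 3*h^2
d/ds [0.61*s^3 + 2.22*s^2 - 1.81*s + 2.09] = 1.83*s^2 + 4.44*s - 1.81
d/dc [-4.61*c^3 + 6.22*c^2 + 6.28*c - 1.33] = -13.83*c^2 + 12.44*c + 6.28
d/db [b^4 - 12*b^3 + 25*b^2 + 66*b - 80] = 4*b^3 - 36*b^2 + 50*b + 66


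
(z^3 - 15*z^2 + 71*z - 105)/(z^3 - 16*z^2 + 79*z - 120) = (z - 7)/(z - 8)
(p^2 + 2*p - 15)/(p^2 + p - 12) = (p + 5)/(p + 4)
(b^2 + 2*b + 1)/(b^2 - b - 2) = (b + 1)/(b - 2)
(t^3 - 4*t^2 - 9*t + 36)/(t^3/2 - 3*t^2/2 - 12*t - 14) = 2*(-t^3 + 4*t^2 + 9*t - 36)/(-t^3 + 3*t^2 + 24*t + 28)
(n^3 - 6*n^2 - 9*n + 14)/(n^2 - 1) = (n^2 - 5*n - 14)/(n + 1)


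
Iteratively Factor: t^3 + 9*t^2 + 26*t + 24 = (t + 4)*(t^2 + 5*t + 6) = (t + 3)*(t + 4)*(t + 2)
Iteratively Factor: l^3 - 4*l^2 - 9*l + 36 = (l - 4)*(l^2 - 9) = (l - 4)*(l - 3)*(l + 3)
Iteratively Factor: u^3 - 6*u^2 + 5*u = (u)*(u^2 - 6*u + 5) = u*(u - 1)*(u - 5)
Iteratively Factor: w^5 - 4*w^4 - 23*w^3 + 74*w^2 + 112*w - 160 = (w + 4)*(w^4 - 8*w^3 + 9*w^2 + 38*w - 40) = (w + 2)*(w + 4)*(w^3 - 10*w^2 + 29*w - 20) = (w - 4)*(w + 2)*(w + 4)*(w^2 - 6*w + 5) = (w - 5)*(w - 4)*(w + 2)*(w + 4)*(w - 1)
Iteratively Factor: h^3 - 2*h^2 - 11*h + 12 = (h - 1)*(h^2 - h - 12) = (h - 1)*(h + 3)*(h - 4)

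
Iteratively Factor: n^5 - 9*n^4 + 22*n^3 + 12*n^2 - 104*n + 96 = (n - 2)*(n^4 - 7*n^3 + 8*n^2 + 28*n - 48) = (n - 2)*(n + 2)*(n^3 - 9*n^2 + 26*n - 24) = (n - 3)*(n - 2)*(n + 2)*(n^2 - 6*n + 8) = (n - 3)*(n - 2)^2*(n + 2)*(n - 4)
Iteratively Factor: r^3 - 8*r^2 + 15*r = (r - 3)*(r^2 - 5*r) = r*(r - 3)*(r - 5)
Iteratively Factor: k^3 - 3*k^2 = (k - 3)*(k^2) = k*(k - 3)*(k)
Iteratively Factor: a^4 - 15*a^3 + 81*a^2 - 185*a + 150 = (a - 5)*(a^3 - 10*a^2 + 31*a - 30) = (a - 5)^2*(a^2 - 5*a + 6) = (a - 5)^2*(a - 3)*(a - 2)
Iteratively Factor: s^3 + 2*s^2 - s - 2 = (s - 1)*(s^2 + 3*s + 2) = (s - 1)*(s + 2)*(s + 1)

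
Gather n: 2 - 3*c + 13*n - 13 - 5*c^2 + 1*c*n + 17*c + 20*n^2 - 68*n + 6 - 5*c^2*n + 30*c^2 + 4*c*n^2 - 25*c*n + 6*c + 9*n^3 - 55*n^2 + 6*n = 25*c^2 + 20*c + 9*n^3 + n^2*(4*c - 35) + n*(-5*c^2 - 24*c - 49) - 5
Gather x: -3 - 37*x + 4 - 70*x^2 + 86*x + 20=-70*x^2 + 49*x + 21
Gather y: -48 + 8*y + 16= 8*y - 32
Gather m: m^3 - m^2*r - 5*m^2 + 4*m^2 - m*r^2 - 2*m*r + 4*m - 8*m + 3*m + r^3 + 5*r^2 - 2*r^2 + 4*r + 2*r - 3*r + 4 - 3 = m^3 + m^2*(-r - 1) + m*(-r^2 - 2*r - 1) + r^3 + 3*r^2 + 3*r + 1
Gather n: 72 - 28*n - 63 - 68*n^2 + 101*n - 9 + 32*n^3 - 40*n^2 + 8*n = 32*n^3 - 108*n^2 + 81*n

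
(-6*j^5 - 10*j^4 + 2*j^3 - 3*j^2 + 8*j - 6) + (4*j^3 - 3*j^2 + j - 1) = -6*j^5 - 10*j^4 + 6*j^3 - 6*j^2 + 9*j - 7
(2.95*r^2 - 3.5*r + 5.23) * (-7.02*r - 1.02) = -20.709*r^3 + 21.561*r^2 - 33.1446*r - 5.3346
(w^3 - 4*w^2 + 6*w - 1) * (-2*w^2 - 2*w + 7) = -2*w^5 + 6*w^4 + 3*w^3 - 38*w^2 + 44*w - 7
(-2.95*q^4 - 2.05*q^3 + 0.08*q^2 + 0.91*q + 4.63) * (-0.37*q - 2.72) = 1.0915*q^5 + 8.7825*q^4 + 5.5464*q^3 - 0.5543*q^2 - 4.1883*q - 12.5936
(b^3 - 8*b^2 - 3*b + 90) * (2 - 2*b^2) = -2*b^5 + 16*b^4 + 8*b^3 - 196*b^2 - 6*b + 180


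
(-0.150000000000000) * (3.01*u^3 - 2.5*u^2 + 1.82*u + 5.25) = -0.4515*u^3 + 0.375*u^2 - 0.273*u - 0.7875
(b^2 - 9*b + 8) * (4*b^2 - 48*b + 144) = 4*b^4 - 84*b^3 + 608*b^2 - 1680*b + 1152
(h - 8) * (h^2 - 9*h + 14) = h^3 - 17*h^2 + 86*h - 112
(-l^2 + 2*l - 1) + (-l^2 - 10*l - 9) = -2*l^2 - 8*l - 10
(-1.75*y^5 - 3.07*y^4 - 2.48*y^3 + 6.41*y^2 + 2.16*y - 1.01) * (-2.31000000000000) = 4.0425*y^5 + 7.0917*y^4 + 5.7288*y^3 - 14.8071*y^2 - 4.9896*y + 2.3331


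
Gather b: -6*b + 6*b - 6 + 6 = 0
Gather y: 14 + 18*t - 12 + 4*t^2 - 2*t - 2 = 4*t^2 + 16*t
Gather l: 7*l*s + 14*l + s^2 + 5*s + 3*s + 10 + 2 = l*(7*s + 14) + s^2 + 8*s + 12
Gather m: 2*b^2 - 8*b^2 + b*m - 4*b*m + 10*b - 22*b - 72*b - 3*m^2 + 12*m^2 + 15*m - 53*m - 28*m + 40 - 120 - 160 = -6*b^2 - 84*b + 9*m^2 + m*(-3*b - 66) - 240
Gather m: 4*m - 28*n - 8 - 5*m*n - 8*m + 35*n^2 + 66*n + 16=m*(-5*n - 4) + 35*n^2 + 38*n + 8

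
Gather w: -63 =-63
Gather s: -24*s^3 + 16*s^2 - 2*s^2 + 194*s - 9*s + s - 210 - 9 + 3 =-24*s^3 + 14*s^2 + 186*s - 216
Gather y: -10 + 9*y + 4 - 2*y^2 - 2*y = -2*y^2 + 7*y - 6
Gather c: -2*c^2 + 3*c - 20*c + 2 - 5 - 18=-2*c^2 - 17*c - 21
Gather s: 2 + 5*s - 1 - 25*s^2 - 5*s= 1 - 25*s^2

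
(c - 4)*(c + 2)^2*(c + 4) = c^4 + 4*c^3 - 12*c^2 - 64*c - 64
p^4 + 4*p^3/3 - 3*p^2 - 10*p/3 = p*(p - 5/3)*(p + 1)*(p + 2)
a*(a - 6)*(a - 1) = a^3 - 7*a^2 + 6*a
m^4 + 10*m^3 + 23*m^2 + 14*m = m*(m + 1)*(m + 2)*(m + 7)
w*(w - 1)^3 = w^4 - 3*w^3 + 3*w^2 - w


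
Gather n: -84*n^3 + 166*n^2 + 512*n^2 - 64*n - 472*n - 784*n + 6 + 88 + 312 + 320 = -84*n^3 + 678*n^2 - 1320*n + 726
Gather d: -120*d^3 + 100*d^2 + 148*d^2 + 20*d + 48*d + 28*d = -120*d^3 + 248*d^2 + 96*d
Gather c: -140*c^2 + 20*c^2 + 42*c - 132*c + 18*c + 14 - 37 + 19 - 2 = -120*c^2 - 72*c - 6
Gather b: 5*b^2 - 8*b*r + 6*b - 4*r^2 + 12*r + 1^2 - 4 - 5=5*b^2 + b*(6 - 8*r) - 4*r^2 + 12*r - 8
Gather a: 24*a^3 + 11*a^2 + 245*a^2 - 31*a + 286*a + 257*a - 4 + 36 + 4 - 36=24*a^3 + 256*a^2 + 512*a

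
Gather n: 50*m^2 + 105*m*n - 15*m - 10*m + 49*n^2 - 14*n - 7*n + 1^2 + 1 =50*m^2 - 25*m + 49*n^2 + n*(105*m - 21) + 2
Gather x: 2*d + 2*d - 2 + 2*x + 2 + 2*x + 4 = 4*d + 4*x + 4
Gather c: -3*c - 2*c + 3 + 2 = 5 - 5*c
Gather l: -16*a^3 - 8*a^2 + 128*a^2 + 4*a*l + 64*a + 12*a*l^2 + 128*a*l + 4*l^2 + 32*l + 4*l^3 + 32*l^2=-16*a^3 + 120*a^2 + 64*a + 4*l^3 + l^2*(12*a + 36) + l*(132*a + 32)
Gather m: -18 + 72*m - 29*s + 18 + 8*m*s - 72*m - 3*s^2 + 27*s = 8*m*s - 3*s^2 - 2*s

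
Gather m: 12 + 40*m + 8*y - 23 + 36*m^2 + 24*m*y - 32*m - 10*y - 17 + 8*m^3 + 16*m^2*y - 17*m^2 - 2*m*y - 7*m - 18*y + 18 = 8*m^3 + m^2*(16*y + 19) + m*(22*y + 1) - 20*y - 10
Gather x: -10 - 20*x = -20*x - 10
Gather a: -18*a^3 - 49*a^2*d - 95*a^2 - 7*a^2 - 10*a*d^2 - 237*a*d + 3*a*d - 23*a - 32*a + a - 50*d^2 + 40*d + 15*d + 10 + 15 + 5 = -18*a^3 + a^2*(-49*d - 102) + a*(-10*d^2 - 234*d - 54) - 50*d^2 + 55*d + 30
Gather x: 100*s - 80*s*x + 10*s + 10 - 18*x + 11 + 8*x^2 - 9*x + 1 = 110*s + 8*x^2 + x*(-80*s - 27) + 22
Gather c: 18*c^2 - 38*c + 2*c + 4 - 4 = 18*c^2 - 36*c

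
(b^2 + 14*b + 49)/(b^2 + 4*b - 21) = (b + 7)/(b - 3)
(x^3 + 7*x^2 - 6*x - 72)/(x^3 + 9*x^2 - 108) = (x + 4)/(x + 6)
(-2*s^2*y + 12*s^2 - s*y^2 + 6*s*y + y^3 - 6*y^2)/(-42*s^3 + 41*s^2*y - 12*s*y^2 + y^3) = (s*y - 6*s + y^2 - 6*y)/(21*s^2 - 10*s*y + y^2)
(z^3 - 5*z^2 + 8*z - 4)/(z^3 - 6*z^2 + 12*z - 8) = (z - 1)/(z - 2)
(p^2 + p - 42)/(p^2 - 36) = (p + 7)/(p + 6)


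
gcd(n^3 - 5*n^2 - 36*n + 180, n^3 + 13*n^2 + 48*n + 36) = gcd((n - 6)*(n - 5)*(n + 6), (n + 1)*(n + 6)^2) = n + 6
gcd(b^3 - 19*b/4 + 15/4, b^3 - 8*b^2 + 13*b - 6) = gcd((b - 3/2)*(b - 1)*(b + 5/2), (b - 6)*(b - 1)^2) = b - 1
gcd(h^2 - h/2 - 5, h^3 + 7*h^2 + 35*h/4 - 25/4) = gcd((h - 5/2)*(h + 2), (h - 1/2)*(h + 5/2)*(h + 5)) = 1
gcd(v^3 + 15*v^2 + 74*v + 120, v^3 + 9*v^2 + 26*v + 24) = v + 4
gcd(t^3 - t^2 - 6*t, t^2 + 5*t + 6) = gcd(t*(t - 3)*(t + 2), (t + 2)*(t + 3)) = t + 2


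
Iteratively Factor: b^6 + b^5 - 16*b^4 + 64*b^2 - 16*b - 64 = (b + 2)*(b^5 - b^4 - 14*b^3 + 28*b^2 + 8*b - 32) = (b + 2)*(b + 4)*(b^4 - 5*b^3 + 6*b^2 + 4*b - 8) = (b - 2)*(b + 2)*(b + 4)*(b^3 - 3*b^2 + 4) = (b - 2)^2*(b + 2)*(b + 4)*(b^2 - b - 2) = (b - 2)^3*(b + 2)*(b + 4)*(b + 1)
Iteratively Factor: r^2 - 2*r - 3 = (r + 1)*(r - 3)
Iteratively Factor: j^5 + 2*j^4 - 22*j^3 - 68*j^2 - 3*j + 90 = (j - 1)*(j^4 + 3*j^3 - 19*j^2 - 87*j - 90) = (j - 1)*(j + 2)*(j^3 + j^2 - 21*j - 45) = (j - 1)*(j + 2)*(j + 3)*(j^2 - 2*j - 15) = (j - 5)*(j - 1)*(j + 2)*(j + 3)*(j + 3)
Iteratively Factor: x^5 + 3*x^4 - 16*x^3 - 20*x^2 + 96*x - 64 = (x + 4)*(x^4 - x^3 - 12*x^2 + 28*x - 16) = (x - 2)*(x + 4)*(x^3 + x^2 - 10*x + 8) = (x - 2)*(x - 1)*(x + 4)*(x^2 + 2*x - 8) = (x - 2)*(x - 1)*(x + 4)^2*(x - 2)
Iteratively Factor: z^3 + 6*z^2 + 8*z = (z + 4)*(z^2 + 2*z) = (z + 2)*(z + 4)*(z)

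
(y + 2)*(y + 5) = y^2 + 7*y + 10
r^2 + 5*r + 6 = (r + 2)*(r + 3)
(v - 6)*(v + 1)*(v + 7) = v^3 + 2*v^2 - 41*v - 42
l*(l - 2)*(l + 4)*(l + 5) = l^4 + 7*l^3 + 2*l^2 - 40*l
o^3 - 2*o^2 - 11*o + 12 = (o - 4)*(o - 1)*(o + 3)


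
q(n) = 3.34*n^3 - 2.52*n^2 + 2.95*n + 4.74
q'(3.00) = 78.01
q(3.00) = 81.09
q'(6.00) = 333.43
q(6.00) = 653.16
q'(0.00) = 2.95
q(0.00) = 4.74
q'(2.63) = 59.00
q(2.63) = 55.83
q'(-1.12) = 21.16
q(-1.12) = -6.42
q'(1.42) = 16.00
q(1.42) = 13.41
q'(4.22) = 160.12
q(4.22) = 223.32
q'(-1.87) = 47.41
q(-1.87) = -31.43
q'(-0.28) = 5.15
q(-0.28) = 3.64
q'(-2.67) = 87.84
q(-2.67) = -84.68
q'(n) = 10.02*n^2 - 5.04*n + 2.95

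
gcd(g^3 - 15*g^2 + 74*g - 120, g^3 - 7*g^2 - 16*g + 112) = g - 4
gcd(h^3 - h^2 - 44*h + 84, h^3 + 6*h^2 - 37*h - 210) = h^2 + h - 42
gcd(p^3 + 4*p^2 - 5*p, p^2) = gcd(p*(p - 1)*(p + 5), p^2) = p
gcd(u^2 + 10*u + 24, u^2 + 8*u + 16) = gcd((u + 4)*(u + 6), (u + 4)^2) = u + 4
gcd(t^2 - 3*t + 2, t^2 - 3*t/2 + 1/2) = t - 1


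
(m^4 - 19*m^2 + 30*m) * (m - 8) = m^5 - 8*m^4 - 19*m^3 + 182*m^2 - 240*m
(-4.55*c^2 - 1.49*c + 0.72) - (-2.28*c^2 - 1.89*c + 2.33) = -2.27*c^2 + 0.4*c - 1.61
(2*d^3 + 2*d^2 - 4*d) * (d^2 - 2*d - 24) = 2*d^5 - 2*d^4 - 56*d^3 - 40*d^2 + 96*d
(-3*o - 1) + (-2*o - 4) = -5*o - 5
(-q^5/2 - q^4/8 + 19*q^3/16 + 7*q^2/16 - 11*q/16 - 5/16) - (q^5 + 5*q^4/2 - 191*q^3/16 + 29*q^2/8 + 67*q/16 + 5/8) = -3*q^5/2 - 21*q^4/8 + 105*q^3/8 - 51*q^2/16 - 39*q/8 - 15/16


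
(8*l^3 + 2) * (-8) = -64*l^3 - 16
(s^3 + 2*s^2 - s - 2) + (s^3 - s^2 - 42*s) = 2*s^3 + s^2 - 43*s - 2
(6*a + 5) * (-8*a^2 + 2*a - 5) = -48*a^3 - 28*a^2 - 20*a - 25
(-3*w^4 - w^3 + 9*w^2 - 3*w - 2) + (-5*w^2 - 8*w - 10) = -3*w^4 - w^3 + 4*w^2 - 11*w - 12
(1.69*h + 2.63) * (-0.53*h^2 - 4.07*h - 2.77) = -0.8957*h^3 - 8.2722*h^2 - 15.3854*h - 7.2851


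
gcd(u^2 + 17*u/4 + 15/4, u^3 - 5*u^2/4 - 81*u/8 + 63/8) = u + 3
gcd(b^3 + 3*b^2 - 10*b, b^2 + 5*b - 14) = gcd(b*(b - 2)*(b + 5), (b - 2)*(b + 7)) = b - 2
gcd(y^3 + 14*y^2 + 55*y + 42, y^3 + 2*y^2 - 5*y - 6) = y + 1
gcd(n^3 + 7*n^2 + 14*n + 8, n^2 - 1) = n + 1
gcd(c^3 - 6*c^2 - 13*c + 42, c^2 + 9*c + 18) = c + 3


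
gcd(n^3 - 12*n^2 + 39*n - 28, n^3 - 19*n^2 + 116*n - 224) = n^2 - 11*n + 28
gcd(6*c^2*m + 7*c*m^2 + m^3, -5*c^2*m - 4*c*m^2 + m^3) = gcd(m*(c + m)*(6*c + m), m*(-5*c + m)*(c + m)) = c*m + m^2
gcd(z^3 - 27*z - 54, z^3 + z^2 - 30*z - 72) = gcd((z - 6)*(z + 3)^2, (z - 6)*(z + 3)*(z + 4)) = z^2 - 3*z - 18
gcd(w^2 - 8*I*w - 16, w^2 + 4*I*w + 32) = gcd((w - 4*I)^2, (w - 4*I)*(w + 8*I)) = w - 4*I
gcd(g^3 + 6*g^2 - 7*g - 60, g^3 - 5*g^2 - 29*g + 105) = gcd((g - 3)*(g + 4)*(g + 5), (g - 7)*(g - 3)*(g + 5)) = g^2 + 2*g - 15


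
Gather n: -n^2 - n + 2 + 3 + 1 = -n^2 - n + 6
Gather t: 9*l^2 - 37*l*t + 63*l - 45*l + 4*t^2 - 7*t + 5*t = 9*l^2 + 18*l + 4*t^2 + t*(-37*l - 2)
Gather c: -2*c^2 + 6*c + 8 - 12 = -2*c^2 + 6*c - 4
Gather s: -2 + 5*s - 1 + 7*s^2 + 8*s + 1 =7*s^2 + 13*s - 2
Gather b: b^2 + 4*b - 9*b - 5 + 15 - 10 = b^2 - 5*b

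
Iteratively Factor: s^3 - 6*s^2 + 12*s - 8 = (s - 2)*(s^2 - 4*s + 4) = (s - 2)^2*(s - 2)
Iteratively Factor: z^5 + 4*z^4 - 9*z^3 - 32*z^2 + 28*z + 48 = (z + 3)*(z^4 + z^3 - 12*z^2 + 4*z + 16) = (z + 1)*(z + 3)*(z^3 - 12*z + 16) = (z - 2)*(z + 1)*(z + 3)*(z^2 + 2*z - 8) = (z - 2)^2*(z + 1)*(z + 3)*(z + 4)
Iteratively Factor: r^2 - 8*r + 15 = (r - 3)*(r - 5)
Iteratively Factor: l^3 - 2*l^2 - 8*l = (l)*(l^2 - 2*l - 8) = l*(l - 4)*(l + 2)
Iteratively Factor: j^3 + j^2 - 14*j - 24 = (j - 4)*(j^2 + 5*j + 6) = (j - 4)*(j + 2)*(j + 3)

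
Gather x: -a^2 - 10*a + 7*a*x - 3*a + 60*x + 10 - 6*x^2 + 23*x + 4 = -a^2 - 13*a - 6*x^2 + x*(7*a + 83) + 14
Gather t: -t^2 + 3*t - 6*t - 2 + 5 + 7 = -t^2 - 3*t + 10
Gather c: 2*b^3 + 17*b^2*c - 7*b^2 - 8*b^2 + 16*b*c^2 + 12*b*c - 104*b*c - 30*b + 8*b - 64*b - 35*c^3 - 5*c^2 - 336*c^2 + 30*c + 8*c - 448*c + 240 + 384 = 2*b^3 - 15*b^2 - 86*b - 35*c^3 + c^2*(16*b - 341) + c*(17*b^2 - 92*b - 410) + 624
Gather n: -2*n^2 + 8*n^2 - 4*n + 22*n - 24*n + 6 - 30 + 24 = 6*n^2 - 6*n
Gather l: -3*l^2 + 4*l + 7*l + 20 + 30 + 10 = -3*l^2 + 11*l + 60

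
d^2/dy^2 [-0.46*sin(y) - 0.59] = 0.46*sin(y)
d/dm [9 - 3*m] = -3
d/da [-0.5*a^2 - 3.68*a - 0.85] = -1.0*a - 3.68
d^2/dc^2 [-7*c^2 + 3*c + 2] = -14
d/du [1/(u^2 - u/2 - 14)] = 2*(1 - 4*u)/(-2*u^2 + u + 28)^2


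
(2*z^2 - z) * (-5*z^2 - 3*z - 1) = -10*z^4 - z^3 + z^2 + z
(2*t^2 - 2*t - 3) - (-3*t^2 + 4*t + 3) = 5*t^2 - 6*t - 6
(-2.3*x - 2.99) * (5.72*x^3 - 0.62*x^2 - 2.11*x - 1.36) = -13.156*x^4 - 15.6768*x^3 + 6.7068*x^2 + 9.4369*x + 4.0664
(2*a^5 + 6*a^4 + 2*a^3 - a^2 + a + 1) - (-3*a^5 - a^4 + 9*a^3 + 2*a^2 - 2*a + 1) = 5*a^5 + 7*a^4 - 7*a^3 - 3*a^2 + 3*a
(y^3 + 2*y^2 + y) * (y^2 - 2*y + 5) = y^5 + 2*y^3 + 8*y^2 + 5*y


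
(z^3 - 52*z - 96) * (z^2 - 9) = z^5 - 61*z^3 - 96*z^2 + 468*z + 864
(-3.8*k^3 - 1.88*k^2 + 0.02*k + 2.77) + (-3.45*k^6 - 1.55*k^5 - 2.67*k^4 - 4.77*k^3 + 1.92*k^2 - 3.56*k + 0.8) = -3.45*k^6 - 1.55*k^5 - 2.67*k^4 - 8.57*k^3 + 0.04*k^2 - 3.54*k + 3.57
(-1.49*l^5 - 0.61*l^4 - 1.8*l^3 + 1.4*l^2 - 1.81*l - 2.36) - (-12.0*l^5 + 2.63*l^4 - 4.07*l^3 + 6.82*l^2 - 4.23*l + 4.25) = 10.51*l^5 - 3.24*l^4 + 2.27*l^3 - 5.42*l^2 + 2.42*l - 6.61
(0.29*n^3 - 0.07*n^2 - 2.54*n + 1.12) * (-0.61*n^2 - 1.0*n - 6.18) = -0.1769*n^5 - 0.2473*n^4 - 0.1728*n^3 + 2.2894*n^2 + 14.5772*n - 6.9216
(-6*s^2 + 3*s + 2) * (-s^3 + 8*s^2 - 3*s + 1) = 6*s^5 - 51*s^4 + 40*s^3 + s^2 - 3*s + 2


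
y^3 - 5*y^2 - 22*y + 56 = (y - 7)*(y - 2)*(y + 4)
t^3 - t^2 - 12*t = t*(t - 4)*(t + 3)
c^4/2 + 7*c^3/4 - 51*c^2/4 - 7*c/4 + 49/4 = (c/2 + 1/2)*(c - 7/2)*(c - 1)*(c + 7)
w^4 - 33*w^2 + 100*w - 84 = (w - 3)*(w - 2)^2*(w + 7)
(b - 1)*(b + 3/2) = b^2 + b/2 - 3/2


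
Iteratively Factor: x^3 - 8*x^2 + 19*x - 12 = (x - 1)*(x^2 - 7*x + 12) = (x - 3)*(x - 1)*(x - 4)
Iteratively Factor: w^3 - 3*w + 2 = (w + 2)*(w^2 - 2*w + 1) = (w - 1)*(w + 2)*(w - 1)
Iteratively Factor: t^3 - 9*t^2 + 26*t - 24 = (t - 4)*(t^2 - 5*t + 6) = (t - 4)*(t - 2)*(t - 3)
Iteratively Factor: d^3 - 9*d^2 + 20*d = (d - 5)*(d^2 - 4*d) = (d - 5)*(d - 4)*(d)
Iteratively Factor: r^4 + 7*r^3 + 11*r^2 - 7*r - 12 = (r + 1)*(r^3 + 6*r^2 + 5*r - 12) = (r - 1)*(r + 1)*(r^2 + 7*r + 12) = (r - 1)*(r + 1)*(r + 4)*(r + 3)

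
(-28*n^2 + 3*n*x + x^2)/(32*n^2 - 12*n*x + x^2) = (7*n + x)/(-8*n + x)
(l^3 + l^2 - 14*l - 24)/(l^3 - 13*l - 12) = (l + 2)/(l + 1)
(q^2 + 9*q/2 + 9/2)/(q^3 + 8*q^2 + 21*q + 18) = (q + 3/2)/(q^2 + 5*q + 6)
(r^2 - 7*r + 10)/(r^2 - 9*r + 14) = (r - 5)/(r - 7)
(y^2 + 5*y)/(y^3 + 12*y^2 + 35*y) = 1/(y + 7)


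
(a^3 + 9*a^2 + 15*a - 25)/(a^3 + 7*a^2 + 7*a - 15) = (a + 5)/(a + 3)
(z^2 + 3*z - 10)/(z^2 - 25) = (z - 2)/(z - 5)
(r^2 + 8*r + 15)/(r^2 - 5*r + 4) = (r^2 + 8*r + 15)/(r^2 - 5*r + 4)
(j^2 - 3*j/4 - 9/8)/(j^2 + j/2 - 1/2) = (8*j^2 - 6*j - 9)/(4*(2*j^2 + j - 1))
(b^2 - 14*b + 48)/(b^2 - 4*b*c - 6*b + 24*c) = (b - 8)/(b - 4*c)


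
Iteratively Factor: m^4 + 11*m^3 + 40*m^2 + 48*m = (m + 4)*(m^3 + 7*m^2 + 12*m) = m*(m + 4)*(m^2 + 7*m + 12) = m*(m + 4)^2*(m + 3)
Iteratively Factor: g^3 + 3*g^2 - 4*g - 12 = (g + 3)*(g^2 - 4) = (g + 2)*(g + 3)*(g - 2)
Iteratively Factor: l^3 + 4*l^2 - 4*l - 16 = (l + 2)*(l^2 + 2*l - 8) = (l - 2)*(l + 2)*(l + 4)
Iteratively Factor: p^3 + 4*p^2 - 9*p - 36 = (p + 4)*(p^2 - 9) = (p - 3)*(p + 4)*(p + 3)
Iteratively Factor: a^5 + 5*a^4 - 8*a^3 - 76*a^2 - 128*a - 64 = (a + 4)*(a^4 + a^3 - 12*a^2 - 28*a - 16) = (a + 1)*(a + 4)*(a^3 - 12*a - 16) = (a - 4)*(a + 1)*(a + 4)*(a^2 + 4*a + 4) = (a - 4)*(a + 1)*(a + 2)*(a + 4)*(a + 2)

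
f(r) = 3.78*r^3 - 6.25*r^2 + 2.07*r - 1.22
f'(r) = 11.34*r^2 - 12.5*r + 2.07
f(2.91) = 45.03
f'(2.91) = 61.72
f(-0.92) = -11.36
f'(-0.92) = 23.17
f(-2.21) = -77.12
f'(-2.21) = 85.08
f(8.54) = 1914.95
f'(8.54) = 722.36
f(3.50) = 91.53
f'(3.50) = 97.24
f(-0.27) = -2.31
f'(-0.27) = 6.27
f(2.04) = 9.08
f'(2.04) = 23.76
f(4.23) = 181.80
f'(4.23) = 152.10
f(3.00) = 50.80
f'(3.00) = 66.63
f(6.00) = 602.68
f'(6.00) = 335.31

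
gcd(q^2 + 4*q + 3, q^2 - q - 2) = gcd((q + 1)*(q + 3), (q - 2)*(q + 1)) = q + 1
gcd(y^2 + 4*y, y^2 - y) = y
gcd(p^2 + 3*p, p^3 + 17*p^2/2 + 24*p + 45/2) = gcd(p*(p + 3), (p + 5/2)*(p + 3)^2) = p + 3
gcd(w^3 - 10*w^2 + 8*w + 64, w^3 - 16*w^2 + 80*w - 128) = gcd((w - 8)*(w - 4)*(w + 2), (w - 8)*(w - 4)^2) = w^2 - 12*w + 32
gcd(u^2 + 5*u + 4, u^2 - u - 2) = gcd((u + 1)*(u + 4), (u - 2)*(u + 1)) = u + 1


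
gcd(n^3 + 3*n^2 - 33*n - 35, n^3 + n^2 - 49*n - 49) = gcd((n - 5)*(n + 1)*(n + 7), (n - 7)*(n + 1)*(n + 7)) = n^2 + 8*n + 7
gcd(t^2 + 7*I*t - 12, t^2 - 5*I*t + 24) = t + 3*I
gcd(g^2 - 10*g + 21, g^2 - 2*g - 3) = g - 3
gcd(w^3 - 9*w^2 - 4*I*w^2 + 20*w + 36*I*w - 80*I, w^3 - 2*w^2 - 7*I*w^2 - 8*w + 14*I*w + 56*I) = w - 4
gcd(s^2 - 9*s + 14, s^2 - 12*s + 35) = s - 7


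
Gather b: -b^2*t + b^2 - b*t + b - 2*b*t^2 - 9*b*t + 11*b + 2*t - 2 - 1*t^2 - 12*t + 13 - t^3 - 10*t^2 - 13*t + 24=b^2*(1 - t) + b*(-2*t^2 - 10*t + 12) - t^3 - 11*t^2 - 23*t + 35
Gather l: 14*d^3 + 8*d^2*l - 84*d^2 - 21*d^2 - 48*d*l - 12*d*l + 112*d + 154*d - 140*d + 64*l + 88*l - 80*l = 14*d^3 - 105*d^2 + 126*d + l*(8*d^2 - 60*d + 72)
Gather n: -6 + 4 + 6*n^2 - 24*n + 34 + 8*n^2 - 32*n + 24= 14*n^2 - 56*n + 56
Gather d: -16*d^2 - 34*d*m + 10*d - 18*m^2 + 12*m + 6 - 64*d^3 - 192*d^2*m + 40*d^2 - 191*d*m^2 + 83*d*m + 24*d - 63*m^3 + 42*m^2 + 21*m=-64*d^3 + d^2*(24 - 192*m) + d*(-191*m^2 + 49*m + 34) - 63*m^3 + 24*m^2 + 33*m + 6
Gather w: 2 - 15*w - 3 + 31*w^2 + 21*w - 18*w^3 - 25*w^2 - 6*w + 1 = -18*w^3 + 6*w^2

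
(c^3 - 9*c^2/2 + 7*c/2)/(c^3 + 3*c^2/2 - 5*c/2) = (2*c - 7)/(2*c + 5)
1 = 1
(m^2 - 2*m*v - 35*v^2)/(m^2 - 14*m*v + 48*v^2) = (m^2 - 2*m*v - 35*v^2)/(m^2 - 14*m*v + 48*v^2)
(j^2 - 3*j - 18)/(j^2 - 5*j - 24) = (j - 6)/(j - 8)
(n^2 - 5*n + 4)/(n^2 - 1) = (n - 4)/(n + 1)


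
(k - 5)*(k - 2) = k^2 - 7*k + 10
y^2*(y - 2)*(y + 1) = y^4 - y^3 - 2*y^2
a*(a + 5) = a^2 + 5*a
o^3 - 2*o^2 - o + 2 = (o - 2)*(o - 1)*(o + 1)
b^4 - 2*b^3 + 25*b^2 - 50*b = b*(b - 2)*(b - 5*I)*(b + 5*I)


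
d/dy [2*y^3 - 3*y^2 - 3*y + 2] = 6*y^2 - 6*y - 3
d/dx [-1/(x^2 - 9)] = 2*x/(x^2 - 9)^2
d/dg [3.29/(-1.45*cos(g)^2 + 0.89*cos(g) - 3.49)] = (2.9281 - 9.541*cos(g))*sin(g)/(1.45*cos(g)^2 - 0.89*cos(g) + 3.49)^2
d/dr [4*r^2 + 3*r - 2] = 8*r + 3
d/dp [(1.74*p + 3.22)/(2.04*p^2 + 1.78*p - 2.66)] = (3.5496*p^2 + 3.0972*p - (1.74*p + 3.22)*(4.08*p + 1.78) - 4.6284)/(2.04*p^2 + 1.78*p - 2.66)^2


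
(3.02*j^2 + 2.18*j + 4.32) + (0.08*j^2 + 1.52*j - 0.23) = 3.1*j^2 + 3.7*j + 4.09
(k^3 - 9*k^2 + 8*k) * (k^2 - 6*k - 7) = k^5 - 15*k^4 + 55*k^3 + 15*k^2 - 56*k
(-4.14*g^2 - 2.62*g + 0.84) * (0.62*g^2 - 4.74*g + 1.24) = -2.5668*g^4 + 17.9992*g^3 + 7.806*g^2 - 7.2304*g + 1.0416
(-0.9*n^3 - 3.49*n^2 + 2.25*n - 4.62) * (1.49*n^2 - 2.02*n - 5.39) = -1.341*n^5 - 3.3821*n^4 + 15.2533*n^3 + 7.3823*n^2 - 2.7951*n + 24.9018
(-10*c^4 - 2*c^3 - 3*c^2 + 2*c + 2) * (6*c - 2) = -60*c^5 + 8*c^4 - 14*c^3 + 18*c^2 + 8*c - 4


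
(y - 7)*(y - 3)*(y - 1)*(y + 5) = y^4 - 6*y^3 - 24*y^2 + 134*y - 105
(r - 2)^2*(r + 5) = r^3 + r^2 - 16*r + 20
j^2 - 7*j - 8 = (j - 8)*(j + 1)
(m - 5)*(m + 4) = m^2 - m - 20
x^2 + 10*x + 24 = (x + 4)*(x + 6)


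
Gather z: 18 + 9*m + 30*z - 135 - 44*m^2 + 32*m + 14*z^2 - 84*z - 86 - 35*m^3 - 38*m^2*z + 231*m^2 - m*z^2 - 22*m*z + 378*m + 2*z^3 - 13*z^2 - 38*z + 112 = -35*m^3 + 187*m^2 + 419*m + 2*z^3 + z^2*(1 - m) + z*(-38*m^2 - 22*m - 92) - 91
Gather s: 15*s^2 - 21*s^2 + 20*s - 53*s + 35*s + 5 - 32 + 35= -6*s^2 + 2*s + 8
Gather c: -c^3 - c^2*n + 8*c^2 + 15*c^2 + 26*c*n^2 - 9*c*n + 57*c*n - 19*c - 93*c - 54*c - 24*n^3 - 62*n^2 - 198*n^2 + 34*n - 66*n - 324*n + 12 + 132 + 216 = -c^3 + c^2*(23 - n) + c*(26*n^2 + 48*n - 166) - 24*n^3 - 260*n^2 - 356*n + 360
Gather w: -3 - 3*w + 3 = -3*w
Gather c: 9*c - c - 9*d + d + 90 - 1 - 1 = 8*c - 8*d + 88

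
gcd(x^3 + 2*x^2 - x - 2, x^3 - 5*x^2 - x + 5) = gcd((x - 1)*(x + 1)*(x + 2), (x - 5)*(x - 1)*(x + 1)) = x^2 - 1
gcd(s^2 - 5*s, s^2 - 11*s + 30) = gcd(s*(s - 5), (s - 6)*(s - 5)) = s - 5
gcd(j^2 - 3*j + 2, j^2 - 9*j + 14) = j - 2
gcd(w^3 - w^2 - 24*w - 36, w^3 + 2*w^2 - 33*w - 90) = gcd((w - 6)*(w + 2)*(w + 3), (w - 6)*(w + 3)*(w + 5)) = w^2 - 3*w - 18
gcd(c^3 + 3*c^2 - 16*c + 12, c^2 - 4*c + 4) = c - 2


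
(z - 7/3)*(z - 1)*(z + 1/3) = z^3 - 3*z^2 + 11*z/9 + 7/9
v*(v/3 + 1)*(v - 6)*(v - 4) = v^4/3 - 7*v^3/3 - 2*v^2 + 24*v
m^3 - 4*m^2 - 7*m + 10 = (m - 5)*(m - 1)*(m + 2)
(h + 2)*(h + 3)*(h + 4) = h^3 + 9*h^2 + 26*h + 24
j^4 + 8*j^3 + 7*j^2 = j^2*(j + 1)*(j + 7)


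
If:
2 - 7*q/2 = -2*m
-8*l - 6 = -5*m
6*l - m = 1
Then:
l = 1/2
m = 2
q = 12/7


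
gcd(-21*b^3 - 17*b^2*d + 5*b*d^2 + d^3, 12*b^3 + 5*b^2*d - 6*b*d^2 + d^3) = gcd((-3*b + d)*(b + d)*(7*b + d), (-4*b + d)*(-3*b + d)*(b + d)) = 3*b^2 + 2*b*d - d^2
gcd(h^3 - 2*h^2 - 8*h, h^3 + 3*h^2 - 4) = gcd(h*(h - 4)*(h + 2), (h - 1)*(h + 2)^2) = h + 2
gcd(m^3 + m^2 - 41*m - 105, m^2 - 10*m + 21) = m - 7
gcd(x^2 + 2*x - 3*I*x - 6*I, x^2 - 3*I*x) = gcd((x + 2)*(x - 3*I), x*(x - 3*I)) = x - 3*I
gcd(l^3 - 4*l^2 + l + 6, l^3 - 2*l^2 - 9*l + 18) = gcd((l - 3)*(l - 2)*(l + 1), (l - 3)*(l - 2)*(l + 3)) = l^2 - 5*l + 6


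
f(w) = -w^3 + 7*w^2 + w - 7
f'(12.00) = -263.00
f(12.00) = -715.00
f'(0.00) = 1.00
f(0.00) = -7.00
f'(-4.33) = -115.87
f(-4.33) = 201.10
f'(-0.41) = -5.24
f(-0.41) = -6.16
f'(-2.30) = -47.07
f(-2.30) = 39.90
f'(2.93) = 16.27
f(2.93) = 30.87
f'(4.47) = 3.64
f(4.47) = 48.02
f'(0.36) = 5.65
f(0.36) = -5.78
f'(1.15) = 13.13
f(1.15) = 1.89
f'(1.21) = 13.55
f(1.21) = 2.69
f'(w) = -3*w^2 + 14*w + 1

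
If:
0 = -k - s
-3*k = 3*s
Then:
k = -s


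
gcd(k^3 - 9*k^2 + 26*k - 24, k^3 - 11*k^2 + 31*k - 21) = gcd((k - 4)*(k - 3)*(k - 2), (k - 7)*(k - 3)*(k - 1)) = k - 3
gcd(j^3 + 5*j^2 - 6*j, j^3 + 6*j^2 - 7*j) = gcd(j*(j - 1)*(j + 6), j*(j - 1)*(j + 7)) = j^2 - j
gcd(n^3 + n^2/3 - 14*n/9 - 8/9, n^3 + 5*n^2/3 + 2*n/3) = n^2 + 5*n/3 + 2/3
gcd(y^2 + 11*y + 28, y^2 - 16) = y + 4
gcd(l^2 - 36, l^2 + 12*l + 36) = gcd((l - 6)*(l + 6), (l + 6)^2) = l + 6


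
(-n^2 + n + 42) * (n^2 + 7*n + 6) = -n^4 - 6*n^3 + 43*n^2 + 300*n + 252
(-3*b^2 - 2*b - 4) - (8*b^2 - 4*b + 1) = -11*b^2 + 2*b - 5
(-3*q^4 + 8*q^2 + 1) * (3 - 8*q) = 24*q^5 - 9*q^4 - 64*q^3 + 24*q^2 - 8*q + 3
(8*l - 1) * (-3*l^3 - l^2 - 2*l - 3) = -24*l^4 - 5*l^3 - 15*l^2 - 22*l + 3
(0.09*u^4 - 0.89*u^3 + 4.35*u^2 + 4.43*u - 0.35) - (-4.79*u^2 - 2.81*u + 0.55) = 0.09*u^4 - 0.89*u^3 + 9.14*u^2 + 7.24*u - 0.9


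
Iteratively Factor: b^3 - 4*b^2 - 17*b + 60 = (b - 5)*(b^2 + b - 12) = (b - 5)*(b - 3)*(b + 4)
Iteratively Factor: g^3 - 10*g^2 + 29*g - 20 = (g - 4)*(g^2 - 6*g + 5) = (g - 5)*(g - 4)*(g - 1)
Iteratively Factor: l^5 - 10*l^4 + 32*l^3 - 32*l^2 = (l - 4)*(l^4 - 6*l^3 + 8*l^2) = l*(l - 4)*(l^3 - 6*l^2 + 8*l) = l*(l - 4)^2*(l^2 - 2*l) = l*(l - 4)^2*(l - 2)*(l)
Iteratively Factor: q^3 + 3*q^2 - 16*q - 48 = (q - 4)*(q^2 + 7*q + 12) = (q - 4)*(q + 3)*(q + 4)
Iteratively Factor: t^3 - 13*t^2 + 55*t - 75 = (t - 3)*(t^2 - 10*t + 25) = (t - 5)*(t - 3)*(t - 5)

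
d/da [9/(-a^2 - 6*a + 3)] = 18*(a + 3)/(a^2 + 6*a - 3)^2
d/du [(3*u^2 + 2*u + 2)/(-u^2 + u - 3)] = (5*u^2 - 14*u - 8)/(u^4 - 2*u^3 + 7*u^2 - 6*u + 9)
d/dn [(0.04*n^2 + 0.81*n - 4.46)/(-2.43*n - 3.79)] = (-0.0972*n^2 - 0.3032*n - 13.9077)/(5.9049*n^2 + 18.4194*n + 14.3641)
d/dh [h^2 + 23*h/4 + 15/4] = 2*h + 23/4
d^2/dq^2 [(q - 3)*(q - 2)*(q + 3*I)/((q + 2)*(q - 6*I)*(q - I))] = (q^6*(-14 + 20*I) + q^5*(72 - 6*I) + q^4*(-846 - 528*I) + q^3*(-1000 + 3050*I) + q^2*(6624 - 3708*I) + q*(-7344 - 15768*I) - 10368 - 3888*I)/(q^9 + q^8*(6 - 21*I) + q^7*(-153 - 126*I) + q^6*(-982 + 343*I) + q^5*(-990 + 3402*I) + q^4*(4620 + 6384*I) + q^3*(11664 + 224*I) + q^2*(6624 - 9072*I) + q*(-2592 - 6048*I) - 1728)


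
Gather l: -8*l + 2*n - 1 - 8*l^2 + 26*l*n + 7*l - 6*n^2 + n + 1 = -8*l^2 + l*(26*n - 1) - 6*n^2 + 3*n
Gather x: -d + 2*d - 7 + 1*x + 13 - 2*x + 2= d - x + 8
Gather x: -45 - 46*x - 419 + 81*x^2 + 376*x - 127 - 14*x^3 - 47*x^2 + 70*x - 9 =-14*x^3 + 34*x^2 + 400*x - 600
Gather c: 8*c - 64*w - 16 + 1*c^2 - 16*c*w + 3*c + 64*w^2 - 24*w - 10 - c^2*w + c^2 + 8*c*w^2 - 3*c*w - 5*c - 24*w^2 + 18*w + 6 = c^2*(2 - w) + c*(8*w^2 - 19*w + 6) + 40*w^2 - 70*w - 20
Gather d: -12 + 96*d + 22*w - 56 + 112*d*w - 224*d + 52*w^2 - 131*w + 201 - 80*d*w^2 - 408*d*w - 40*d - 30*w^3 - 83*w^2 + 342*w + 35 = d*(-80*w^2 - 296*w - 168) - 30*w^3 - 31*w^2 + 233*w + 168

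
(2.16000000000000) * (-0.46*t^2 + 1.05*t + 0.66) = -0.9936*t^2 + 2.268*t + 1.4256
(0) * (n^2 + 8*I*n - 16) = 0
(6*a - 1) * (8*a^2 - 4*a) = 48*a^3 - 32*a^2 + 4*a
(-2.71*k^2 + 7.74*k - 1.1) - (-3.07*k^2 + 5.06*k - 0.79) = 0.36*k^2 + 2.68*k - 0.31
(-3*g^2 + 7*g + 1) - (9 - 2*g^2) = -g^2 + 7*g - 8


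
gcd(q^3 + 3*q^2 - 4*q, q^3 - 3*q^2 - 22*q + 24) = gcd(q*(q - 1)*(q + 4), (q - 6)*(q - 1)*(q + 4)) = q^2 + 3*q - 4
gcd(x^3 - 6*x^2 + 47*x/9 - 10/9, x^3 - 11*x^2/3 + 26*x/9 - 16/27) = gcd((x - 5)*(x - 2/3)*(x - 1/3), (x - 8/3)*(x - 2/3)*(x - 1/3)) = x^2 - x + 2/9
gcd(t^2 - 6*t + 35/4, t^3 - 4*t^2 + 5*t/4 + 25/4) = t - 5/2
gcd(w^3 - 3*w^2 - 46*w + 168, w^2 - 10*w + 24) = w^2 - 10*w + 24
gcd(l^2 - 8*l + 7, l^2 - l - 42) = l - 7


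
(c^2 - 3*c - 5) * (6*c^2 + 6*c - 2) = 6*c^4 - 12*c^3 - 50*c^2 - 24*c + 10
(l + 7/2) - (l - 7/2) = 7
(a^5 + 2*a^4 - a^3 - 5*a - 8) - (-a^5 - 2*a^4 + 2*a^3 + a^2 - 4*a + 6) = 2*a^5 + 4*a^4 - 3*a^3 - a^2 - a - 14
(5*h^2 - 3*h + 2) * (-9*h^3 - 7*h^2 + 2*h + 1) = -45*h^5 - 8*h^4 + 13*h^3 - 15*h^2 + h + 2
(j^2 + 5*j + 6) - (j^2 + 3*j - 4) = 2*j + 10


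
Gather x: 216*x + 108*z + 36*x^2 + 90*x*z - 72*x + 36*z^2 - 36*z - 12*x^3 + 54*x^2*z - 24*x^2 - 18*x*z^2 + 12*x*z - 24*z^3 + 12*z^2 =-12*x^3 + x^2*(54*z + 12) + x*(-18*z^2 + 102*z + 144) - 24*z^3 + 48*z^2 + 72*z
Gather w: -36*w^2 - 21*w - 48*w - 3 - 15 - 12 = -36*w^2 - 69*w - 30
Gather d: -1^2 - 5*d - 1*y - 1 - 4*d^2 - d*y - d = -4*d^2 + d*(-y - 6) - y - 2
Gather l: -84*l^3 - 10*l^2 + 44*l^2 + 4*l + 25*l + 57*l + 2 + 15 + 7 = -84*l^3 + 34*l^2 + 86*l + 24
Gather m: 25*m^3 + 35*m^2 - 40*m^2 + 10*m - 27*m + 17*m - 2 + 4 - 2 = 25*m^3 - 5*m^2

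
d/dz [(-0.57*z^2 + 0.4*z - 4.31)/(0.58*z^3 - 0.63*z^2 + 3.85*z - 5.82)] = (0.3306*z^4 - 0.464*z^3 + 5.5569*z^2 + 1.2042*z + 14.2655)/(0.3364*z^6 - 0.7308*z^5 + 4.8629*z^4 - 11.6022*z^3 + 22.1557*z^2 - 44.814*z + 33.8724)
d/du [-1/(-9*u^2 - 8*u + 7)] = 2*(-9*u - 4)/(9*u^2 + 8*u - 7)^2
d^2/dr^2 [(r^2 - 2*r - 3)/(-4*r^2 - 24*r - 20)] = 4/(r^3 + 15*r^2 + 75*r + 125)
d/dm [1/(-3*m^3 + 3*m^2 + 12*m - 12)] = (3*m^2 - 2*m - 4)/(3*(m^3 - m^2 - 4*m + 4)^2)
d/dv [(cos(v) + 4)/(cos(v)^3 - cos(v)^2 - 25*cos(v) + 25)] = (-13*cos(v) + 11*cos(2*v) + cos(3*v) - 239)*sin(v)/(2*(cos(v)^3 - cos(v)^2 - 25*cos(v) + 25)^2)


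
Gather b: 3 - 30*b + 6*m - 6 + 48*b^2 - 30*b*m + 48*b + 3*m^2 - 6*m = 48*b^2 + b*(18 - 30*m) + 3*m^2 - 3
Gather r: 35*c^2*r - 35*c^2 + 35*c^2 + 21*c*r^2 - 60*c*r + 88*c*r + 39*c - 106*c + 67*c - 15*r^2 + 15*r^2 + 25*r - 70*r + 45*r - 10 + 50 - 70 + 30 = 21*c*r^2 + r*(35*c^2 + 28*c)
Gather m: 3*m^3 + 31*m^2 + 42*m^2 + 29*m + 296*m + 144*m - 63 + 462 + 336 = 3*m^3 + 73*m^2 + 469*m + 735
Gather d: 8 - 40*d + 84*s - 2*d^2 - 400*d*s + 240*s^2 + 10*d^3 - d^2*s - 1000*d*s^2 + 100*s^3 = 10*d^3 + d^2*(-s - 2) + d*(-1000*s^2 - 400*s - 40) + 100*s^3 + 240*s^2 + 84*s + 8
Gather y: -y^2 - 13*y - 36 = -y^2 - 13*y - 36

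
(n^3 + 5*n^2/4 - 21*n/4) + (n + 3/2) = n^3 + 5*n^2/4 - 17*n/4 + 3/2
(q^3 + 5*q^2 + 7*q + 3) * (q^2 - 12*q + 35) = q^5 - 7*q^4 - 18*q^3 + 94*q^2 + 209*q + 105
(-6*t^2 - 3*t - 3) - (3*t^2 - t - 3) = -9*t^2 - 2*t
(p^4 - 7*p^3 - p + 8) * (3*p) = 3*p^5 - 21*p^4 - 3*p^2 + 24*p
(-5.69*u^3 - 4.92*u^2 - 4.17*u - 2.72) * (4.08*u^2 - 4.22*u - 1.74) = -23.2152*u^5 + 3.9382*u^4 + 13.6494*u^3 + 15.0606*u^2 + 18.7342*u + 4.7328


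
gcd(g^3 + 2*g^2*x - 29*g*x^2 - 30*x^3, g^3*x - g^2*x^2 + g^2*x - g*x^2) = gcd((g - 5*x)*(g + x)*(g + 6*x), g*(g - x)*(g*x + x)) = 1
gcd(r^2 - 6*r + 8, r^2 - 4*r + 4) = r - 2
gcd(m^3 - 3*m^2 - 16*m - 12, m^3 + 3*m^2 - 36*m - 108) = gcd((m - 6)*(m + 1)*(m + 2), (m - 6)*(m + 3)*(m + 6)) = m - 6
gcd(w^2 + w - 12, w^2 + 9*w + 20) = w + 4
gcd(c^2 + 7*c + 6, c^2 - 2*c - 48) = c + 6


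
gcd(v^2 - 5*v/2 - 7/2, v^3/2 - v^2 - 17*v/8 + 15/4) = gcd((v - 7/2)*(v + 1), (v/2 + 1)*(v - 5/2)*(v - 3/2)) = 1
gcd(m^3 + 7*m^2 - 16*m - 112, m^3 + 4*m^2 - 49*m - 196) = m^2 + 11*m + 28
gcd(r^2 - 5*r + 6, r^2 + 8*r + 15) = 1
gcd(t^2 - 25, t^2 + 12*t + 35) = t + 5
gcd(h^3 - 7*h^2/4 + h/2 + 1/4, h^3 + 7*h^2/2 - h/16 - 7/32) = h + 1/4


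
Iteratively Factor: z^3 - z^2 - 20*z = (z + 4)*(z^2 - 5*z) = z*(z + 4)*(z - 5)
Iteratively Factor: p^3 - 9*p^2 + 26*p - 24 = (p - 2)*(p^2 - 7*p + 12) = (p - 3)*(p - 2)*(p - 4)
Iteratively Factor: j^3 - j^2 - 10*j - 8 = (j - 4)*(j^2 + 3*j + 2) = (j - 4)*(j + 2)*(j + 1)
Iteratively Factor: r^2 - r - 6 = (r + 2)*(r - 3)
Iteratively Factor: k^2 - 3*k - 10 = (k + 2)*(k - 5)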